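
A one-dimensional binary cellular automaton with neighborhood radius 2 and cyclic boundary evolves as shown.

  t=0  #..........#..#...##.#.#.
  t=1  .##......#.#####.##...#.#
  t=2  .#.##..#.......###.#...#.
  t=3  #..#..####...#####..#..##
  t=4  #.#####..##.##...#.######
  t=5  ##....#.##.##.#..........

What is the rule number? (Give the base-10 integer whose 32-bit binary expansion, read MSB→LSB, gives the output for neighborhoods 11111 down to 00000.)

  [31] ##### => .  t=1,i=13
  [30] ####. => .  t=1,i=14
  [29] ###.# => #  t=1,i=15
  [28] ###.. => #  t=3,i=0
  [27] ##.## => #  t=1,i=16
  [26] ##.#. => .  t=0,i=20
  [25] ##..# => .  t=2,i=5
  [24] ##... => #  t=1,i=3
  [23] #.### => .  t=1,i=11
  [22] #.##. => #  t=1,i=1
  [21] #.#.# => .  t=0,i=21
  [20] #.#.. => .  t=0,i=0
  [19] #..## => #  t=3,i=5
  [18] #..#. => #  t=0,i=13
  [17] #...# => .  t=0,i=16
  [16] #.... => #  t=0,i=2
  [15] .#### => .  t=1,i=12
  [14] .###. => #  t=2,i=16
  [13] .##.# => .  t=0,i=19
  [12] .##.. => .  t=1,i=2
  [11] .#.## => .  t=1,i=0
  [10] .#.#. => #  t=0,i=22
  [9] .#..# => #  t=0,i=12
  [8] .#... => #  t=0,i=1
  [7] ..### => #  t=2,i=15
  [6] ..##. => #  t=0,i=18
  [5] ..#.# => .  t=1,i=9
  [4] ..#.. => #  t=0,i=11
  [3] ...## => #  t=0,i=17
  [2] ...#. => .  t=0,i=10
  [1] ....# => #  t=0,i=9
  [0] ..... => .  t=0,i=3
  bits 00111001010011010100011111011010 = 961365978

961365978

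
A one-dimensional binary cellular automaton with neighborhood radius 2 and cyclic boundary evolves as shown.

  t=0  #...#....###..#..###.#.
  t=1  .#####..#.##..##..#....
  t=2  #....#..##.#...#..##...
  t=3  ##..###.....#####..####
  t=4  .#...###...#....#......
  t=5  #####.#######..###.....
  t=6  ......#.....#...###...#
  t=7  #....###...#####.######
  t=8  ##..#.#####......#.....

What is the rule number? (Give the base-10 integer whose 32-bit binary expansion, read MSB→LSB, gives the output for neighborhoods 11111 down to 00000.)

  [31] ##### => .  t=1,i=3
  [30] ####. => .  t=1,i=4
  [29] ###.# => .  t=0,i=19
  [28] ###.. => #  t=0,i=11
  [27] ##.## => .  t=5,i=5
  [26] ##.#. => .  t=0,i=20
  [25] ##..# => .  t=0,i=12
  [24] ##... => #  t=2,i=20
  [23] #.### => #  t=5,i=6
  [22] #.##. => .  t=1,i=10
  [21] #.#.# => .  t=0,i=21
  [20] #.#.. => .  t=0,i=0
  [19] #..## => .  t=0,i=16
  [18] #..#. => .  t=0,i=13
  [17] #...# => #  t=0,i=2
  [16] #.... => .  t=0,i=6
  [15] .#### => .  t=1,i=2
  [14] .###. => #  t=0,i=10
  [13] .##.# => .  t=2,i=9
  [12] .##.. => #  t=1,i=11
  [11] .#.## => #  t=1,i=9
  [10] .#.#. => .  t=0,i=22
  [9] .#..# => #  t=0,i=15
  [8] .#... => #  t=0,i=1
  [7] ..### => .  t=0,i=9
  [6] ..##. => .  t=1,i=14
  [5] ..#.# => #  t=1,i=8
  [4] ..#.. => #  t=0,i=4
  [3] ...## => #  t=0,i=8
  [2] ...#. => #  t=0,i=3
  [1] ....# => .  t=0,i=7
  [0] ..... => .  t=1,i=21
  bits 00010001100000100101101100111100 = 293755708

293755708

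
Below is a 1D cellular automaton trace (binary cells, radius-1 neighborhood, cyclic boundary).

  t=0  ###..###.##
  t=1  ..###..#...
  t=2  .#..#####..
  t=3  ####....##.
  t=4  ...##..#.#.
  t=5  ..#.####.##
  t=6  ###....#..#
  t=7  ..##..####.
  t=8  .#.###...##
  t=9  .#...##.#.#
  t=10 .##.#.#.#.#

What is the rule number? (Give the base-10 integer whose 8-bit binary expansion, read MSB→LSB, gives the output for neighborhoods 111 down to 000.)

86

  ###|.  b7=0 t=0,i=0
  ##.|#  b6=1 t=0,i=2
  #.#|.  b5=0 t=0,i=8
  #..|#  b4=1 t=0,i=3
  .##|.  b3=0 t=0,i=5
  .#.|#  b2=1 t=1,i=7
  ..#|#  b1=1 t=0,i=4
  ...|.  b0=0 t=1,i=0
  bits 01010110 = 86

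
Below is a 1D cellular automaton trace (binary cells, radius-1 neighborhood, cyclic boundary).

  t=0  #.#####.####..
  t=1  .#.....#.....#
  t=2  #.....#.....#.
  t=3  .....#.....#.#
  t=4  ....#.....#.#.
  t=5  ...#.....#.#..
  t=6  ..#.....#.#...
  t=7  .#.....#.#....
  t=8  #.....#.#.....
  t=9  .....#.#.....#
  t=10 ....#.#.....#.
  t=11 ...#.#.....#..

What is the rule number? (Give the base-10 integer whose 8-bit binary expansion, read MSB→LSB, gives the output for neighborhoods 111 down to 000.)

34

  ### -> .   bit 7 = 0  t=0,i=3
  ##. -> .   bit 6 = 0  t=0,i=6
  #.# -> #   bit 5 = 1  t=0,i=1
  #.. -> .   bit 4 = 0  t=0,i=12
  .## -> .   bit 3 = 0  t=0,i=2
  .#. -> .   bit 2 = 0  t=0,i=0
  ..# -> #   bit 1 = 1  t=0,i=13
  ... -> .   bit 0 = 0  t=1,i=3
  bits 00100010 = 34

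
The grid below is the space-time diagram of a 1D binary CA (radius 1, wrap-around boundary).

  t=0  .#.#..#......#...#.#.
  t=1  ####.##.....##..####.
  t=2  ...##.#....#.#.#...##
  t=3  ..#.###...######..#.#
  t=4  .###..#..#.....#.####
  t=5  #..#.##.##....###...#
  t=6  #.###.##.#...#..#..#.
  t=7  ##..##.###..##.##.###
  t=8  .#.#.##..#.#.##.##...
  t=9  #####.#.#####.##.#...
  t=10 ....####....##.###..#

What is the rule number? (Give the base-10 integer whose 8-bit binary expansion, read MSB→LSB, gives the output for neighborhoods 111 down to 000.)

102

  nb ###: next=.  (t=1,i=1, bit7=0)
  nb ##.: next=#  (t=1,i=3, bit6=1)
  nb #.#: next=#  (t=0,i=2, bit5=1)
  nb #..: next=.  (t=0,i=4, bit4=0)
  nb .##: next=.  (t=1,i=0, bit3=0)
  nb .#.: next=#  (t=0,i=1, bit2=1)
  nb ..#: next=#  (t=0,i=0, bit1=1)
  nb ...: next=.  (t=0,i=8, bit0=0)
  bits 01100110 = 102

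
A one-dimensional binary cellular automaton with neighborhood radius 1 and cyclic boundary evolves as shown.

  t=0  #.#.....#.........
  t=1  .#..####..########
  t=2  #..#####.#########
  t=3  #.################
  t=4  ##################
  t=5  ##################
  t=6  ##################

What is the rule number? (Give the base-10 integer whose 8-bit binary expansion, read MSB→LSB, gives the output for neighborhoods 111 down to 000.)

  nb ###: next=#  (t=1,i=5, bit7=1)
  nb ##.: next=#  (t=1,i=7, bit6=1)
  nb #.#: next=#  (t=0,i=1, bit5=1)
  nb #..: next=.  (t=0,i=3, bit4=0)
  nb .##: next=#  (t=1,i=4, bit3=1)
  nb .#.: next=.  (t=0,i=0, bit2=0)
  nb ..#: next=#  (t=0,i=7, bit1=1)
  nb ...: next=#  (t=0,i=4, bit0=1)
  bits 11101011 = 235

235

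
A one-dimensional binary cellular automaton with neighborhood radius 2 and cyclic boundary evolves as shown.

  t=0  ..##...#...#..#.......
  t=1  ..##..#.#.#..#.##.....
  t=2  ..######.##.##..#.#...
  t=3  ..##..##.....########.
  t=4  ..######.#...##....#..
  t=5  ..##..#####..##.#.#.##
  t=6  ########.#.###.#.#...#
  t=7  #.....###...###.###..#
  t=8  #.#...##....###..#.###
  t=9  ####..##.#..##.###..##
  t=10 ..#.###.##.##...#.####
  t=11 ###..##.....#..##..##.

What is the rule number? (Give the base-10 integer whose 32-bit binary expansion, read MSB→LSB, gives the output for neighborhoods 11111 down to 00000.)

1713231332

  ##### -> .   bit 31 = 0  t=2,i=4
  ####. -> #   bit 30 = 1  t=2,i=6
  ###.# -> #   bit 29 = 1  t=2,i=7
  ###.. -> .   bit 28 = 0  t=3,i=20
  ##.## -> .   bit 27 = 0  t=2,i=8
  ##.#. -> #   bit 26 = 1  t=4,i=8
  ##..# -> #   bit 25 = 1  t=1,i=4
  ##... -> .   bit 24 = 0  t=0,i=4
  #.### -> .   bit 23 = 0  t=6,i=11
  #.##. -> .   bit 22 = 0  t=1,i=15
  #.#.# -> .   bit 21 = 0  t=1,i=8
  #.#.. -> #   bit 20 = 1  t=1,i=10
  #..## -> #   bit 19 = 1  t=3,i=5
  #..#. -> #   bit 18 = 1  t=0,i=13
  #...# -> .   bit 17 = 0  t=0,i=5
  #.... -> #   bit 16 = 1  t=0,i=16
  .#### -> #   bit 15 = 1  t=2,i=3
  .###. -> #   bit 14 = 1  t=6,i=12
  .##.# -> .   bit 13 = 0  t=2,i=10
  .##.. -> #   bit 12 = 1  t=0,i=3
  .#.## -> .   bit 11 = 0  t=1,i=14
  .#.#. -> #   bit 10 = 1  t=1,i=7
  .#..# -> .   bit 9 = 0  t=0,i=12
  .#... -> #   bit 8 = 1  t=0,i=8
  ..### -> #   bit 7 = 1  t=2,i=2
  ..##. -> #   bit 6 = 1  t=0,i=2
  ..#.# -> #   bit 5 = 1  t=1,i=6
  ..#.. -> .   bit 4 = 0  t=0,i=7
  ...## -> .   bit 3 = 0  t=0,i=1
  ...#. -> #   bit 2 = 1  t=0,i=6
  ....# -> .   bit 1 = 0  t=0,i=0
  ..... -> .   bit 0 = 0  t=0,i=17
  bits 01100110000111011101010111100100 = 1713231332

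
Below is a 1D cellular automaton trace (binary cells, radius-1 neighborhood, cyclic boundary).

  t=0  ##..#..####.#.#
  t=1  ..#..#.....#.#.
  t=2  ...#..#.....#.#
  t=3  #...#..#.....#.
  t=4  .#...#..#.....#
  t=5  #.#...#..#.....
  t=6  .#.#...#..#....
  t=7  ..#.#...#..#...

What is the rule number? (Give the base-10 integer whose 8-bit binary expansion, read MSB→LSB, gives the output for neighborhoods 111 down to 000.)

  ###|.  b7=0 t=0,i=0
  ##.|.  b6=0 t=0,i=1
  #.#|#  b5=1 t=0,i=11
  #..|#  b4=1 t=0,i=2
  .##|.  b3=0 t=0,i=7
  .#.|.  b2=0 t=0,i=4
  ..#|.  b1=0 t=0,i=3
  ...|.  b0=0 t=1,i=0
  bits 00110000 = 48

48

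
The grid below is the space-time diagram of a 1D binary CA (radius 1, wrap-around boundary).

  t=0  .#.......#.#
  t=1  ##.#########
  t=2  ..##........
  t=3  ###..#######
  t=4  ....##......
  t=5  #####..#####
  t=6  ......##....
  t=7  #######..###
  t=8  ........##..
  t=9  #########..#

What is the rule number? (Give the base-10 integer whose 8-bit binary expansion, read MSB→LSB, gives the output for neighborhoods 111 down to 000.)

  ### -> .   bit 7 = 0  t=1,i=0
  ##. -> .   bit 6 = 0  t=1,i=1
  #.# -> #   bit 5 = 1  t=0,i=0
  #.. -> .   bit 4 = 0  t=0,i=2
  .## -> #   bit 3 = 1  t=1,i=3
  .#. -> #   bit 2 = 1  t=0,i=1
  ..# -> #   bit 1 = 1  t=0,i=8
  ... -> #   bit 0 = 1  t=0,i=3
  bits 00101111 = 47

47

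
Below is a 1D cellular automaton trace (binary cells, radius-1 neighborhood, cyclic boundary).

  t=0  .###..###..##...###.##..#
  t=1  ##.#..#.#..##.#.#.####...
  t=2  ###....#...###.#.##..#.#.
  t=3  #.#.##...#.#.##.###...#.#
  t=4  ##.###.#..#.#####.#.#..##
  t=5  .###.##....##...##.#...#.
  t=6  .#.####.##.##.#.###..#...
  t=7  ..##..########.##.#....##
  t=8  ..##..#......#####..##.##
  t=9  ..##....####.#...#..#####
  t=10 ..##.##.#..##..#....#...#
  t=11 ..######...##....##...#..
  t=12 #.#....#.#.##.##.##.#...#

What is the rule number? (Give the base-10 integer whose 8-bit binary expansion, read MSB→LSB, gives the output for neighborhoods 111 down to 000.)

  nb ###: next=.  (t=0,i=2, bit7=0)
  nb ##.: next=#  (t=0,i=3, bit6=1)
  nb #.#: next=#  (t=0,i=0, bit5=1)
  nb #..: next=.  (t=0,i=4, bit4=0)
  nb .##: next=#  (t=0,i=1, bit3=1)
  nb .#.: next=.  (t=0,i=24, bit2=0)
  nb ..#: next=.  (t=0,i=5, bit1=0)
  nb ...: next=#  (t=0,i=14, bit0=1)
  bits 01101001 = 105

105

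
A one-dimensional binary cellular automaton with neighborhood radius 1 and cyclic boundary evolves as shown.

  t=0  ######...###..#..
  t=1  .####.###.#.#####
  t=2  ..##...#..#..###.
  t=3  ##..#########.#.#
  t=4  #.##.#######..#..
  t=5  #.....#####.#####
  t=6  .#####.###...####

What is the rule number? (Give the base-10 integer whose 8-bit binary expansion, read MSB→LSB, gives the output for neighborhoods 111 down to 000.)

  [7] ### => #  t=0,i=1
  [6] ##. => .  t=0,i=5
  [5] #.# => .  t=1,i=0
  [4] #.. => #  t=0,i=6
  [3] .## => .  t=0,i=0
  [2] .#. => #  t=0,i=14
  [1] ..# => #  t=0,i=8
  [0] ... => #  t=0,i=7
  bits 10010111 = 151

151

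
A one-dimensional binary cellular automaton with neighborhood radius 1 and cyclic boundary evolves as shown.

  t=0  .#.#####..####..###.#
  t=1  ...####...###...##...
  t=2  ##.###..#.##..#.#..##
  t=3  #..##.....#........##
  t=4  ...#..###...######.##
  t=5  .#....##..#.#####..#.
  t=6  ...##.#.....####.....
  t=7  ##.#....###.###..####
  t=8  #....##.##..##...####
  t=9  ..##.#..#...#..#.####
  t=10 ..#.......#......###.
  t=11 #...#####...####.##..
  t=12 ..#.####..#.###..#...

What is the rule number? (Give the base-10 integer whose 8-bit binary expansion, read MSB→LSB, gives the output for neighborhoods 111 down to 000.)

  nb ###: next=#  (t=0,i=4, bit7=1)
  nb ##.: next=.  (t=0,i=7, bit6=0)
  nb #.#: next=.  (t=0,i=0, bit5=0)
  nb #..: next=.  (t=0,i=8, bit4=0)
  nb .##: next=#  (t=0,i=3, bit3=1)
  nb .#.: next=.  (t=0,i=1, bit2=0)
  nb ..#: next=.  (t=0,i=9, bit1=0)
  nb ...: next=#  (t=1,i=0, bit0=1)
  bits 10001001 = 137

137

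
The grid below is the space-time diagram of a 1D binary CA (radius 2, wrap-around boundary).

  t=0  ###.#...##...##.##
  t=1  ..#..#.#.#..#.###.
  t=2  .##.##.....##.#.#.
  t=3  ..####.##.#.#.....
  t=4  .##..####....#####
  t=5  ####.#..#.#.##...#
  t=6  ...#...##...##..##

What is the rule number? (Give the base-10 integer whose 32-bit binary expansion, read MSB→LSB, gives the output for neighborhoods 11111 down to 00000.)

  [31] ##### => .  t=0,i=0
  [30] ####. => .  t=0,i=1
  [29] ###.# => #  t=0,i=2
  [28] ###.. => #  t=1,i=16
  [27] ##.## => #  t=0,i=15
  [26] ##.#. => .  t=0,i=3
  [25] ##..# => #  t=4,i=3
  [24] ##... => .  t=0,i=10
  [23] #.### => #  t=0,i=16
  [22] #.##. => #  t=2,i=4
  [21] #.#.# => .  t=1,i=7
  [20] #.#.. => .  t=0,i=4
  [19] #..## => .  t=2,i=0
  [18] #..#. => #  t=1,i=4
  [17] #...# => .  t=0,i=6
  [16] #.... => #  t=2,i=7
  [15] .#### => .  t=0,i=17
  [14] .###. => .  t=1,i=15
  [13] .##.# => #  t=0,i=14
  [12] .##.. => #  t=0,i=9
  [11] .#.## => .  t=1,i=13
  [10] .#.#. => .  t=1,i=6
  [9] .#..# => .  t=1,i=3
  [8] .#... => #  t=0,i=5
  [7] ..### => #  t=3,i=2
  [6] ..##. => .  t=0,i=8
  [5] ..#.# => #  t=1,i=5
  [4] ..#.. => #  t=1,i=2
  [3] ...## => #  t=0,i=7
  [2] ...#. => #  t=1,i=1
  [1] ....# => .  t=2,i=9
  [0] ..... => #  t=2,i=8
  bits 00111010110001010011000110111101 = 986001853

986001853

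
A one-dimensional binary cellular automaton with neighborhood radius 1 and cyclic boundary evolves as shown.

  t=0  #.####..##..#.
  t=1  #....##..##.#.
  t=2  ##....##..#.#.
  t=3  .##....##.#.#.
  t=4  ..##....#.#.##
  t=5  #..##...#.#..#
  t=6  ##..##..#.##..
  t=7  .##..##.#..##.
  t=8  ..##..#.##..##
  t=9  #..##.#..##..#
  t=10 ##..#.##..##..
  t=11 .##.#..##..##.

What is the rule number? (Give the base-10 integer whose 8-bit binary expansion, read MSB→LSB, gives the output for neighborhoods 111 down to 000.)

84

  [7] ### => .  t=0,i=3
  [6] ##. => #  t=0,i=5
  [5] #.# => .  t=0,i=1
  [4] #.. => #  t=0,i=6
  [3] .## => .  t=0,i=2
  [2] .#. => #  t=0,i=0
  [1] ..# => .  t=0,i=7
  [0] ... => .  t=1,i=2
  bits 01010100 = 84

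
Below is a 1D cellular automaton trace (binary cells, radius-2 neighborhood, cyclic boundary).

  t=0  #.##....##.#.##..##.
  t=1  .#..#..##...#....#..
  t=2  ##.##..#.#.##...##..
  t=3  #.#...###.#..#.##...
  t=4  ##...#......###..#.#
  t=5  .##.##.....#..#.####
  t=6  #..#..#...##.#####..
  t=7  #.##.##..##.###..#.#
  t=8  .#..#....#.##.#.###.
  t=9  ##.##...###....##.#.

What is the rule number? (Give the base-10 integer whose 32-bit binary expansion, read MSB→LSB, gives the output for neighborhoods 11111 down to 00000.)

  [31] ##### => .  t=6,i=15
  [30] ####. => .  t=5,i=18
  [29] ###.# => .  t=3,i=8
  [28] ###.. => #  t=4,i=1
  [27] ##.## => #  t=2,i=2
  [26] ##.#. => .  t=0,i=10
  [25] ##..# => .  t=0,i=15
  [24] ##... => #  t=0,i=4
  [23] #.### => #  t=4,i=19
  [22] #.##. => .  t=0,i=2
  [21] #.#.# => .  t=0,i=0
  [20] #.#.. => .  t=3,i=2
  [19] #..## => .  t=0,i=16
  [18] #..#. => #  t=1,i=3
  [17] #...# => .  t=1,i=10
  [16] #.... => .  t=0,i=5
  [15] .#### => #  t=5,i=17
  [14] .###. => .  t=3,i=7
  [13] .##.# => .  t=0,i=9
  [12] .##.. => .  t=0,i=3
  [11] .#.## => #  t=0,i=1
  [10] .#.#. => #  t=2,i=8
  [9] .#..# => .  t=1,i=2
  [8] .#... => .  t=1,i=13
  [7] ..### => .  t=3,i=6
  [6] ..##. => #  t=0,i=8
  [5] ..#.# => #  t=2,i=7
  [4] ..#.. => #  t=1,i=1
  [3] ...## => #  t=0,i=7
  [2] ...#. => #  t=1,i=0
  [1] ....# => .  t=0,i=6
  [0] ..... => .  t=4,i=8
  bits 00011001100001001000110001111100 = 428117116

428117116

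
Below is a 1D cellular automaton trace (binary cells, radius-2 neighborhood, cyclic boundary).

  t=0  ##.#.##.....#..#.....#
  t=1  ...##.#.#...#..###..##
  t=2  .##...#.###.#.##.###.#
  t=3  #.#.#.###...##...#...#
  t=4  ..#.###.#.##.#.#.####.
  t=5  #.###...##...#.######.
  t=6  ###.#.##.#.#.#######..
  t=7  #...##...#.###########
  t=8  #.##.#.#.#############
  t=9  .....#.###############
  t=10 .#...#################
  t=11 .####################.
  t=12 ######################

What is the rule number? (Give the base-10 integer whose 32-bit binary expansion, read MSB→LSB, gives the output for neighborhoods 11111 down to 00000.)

3535509944

  #####|#  b31=1 t=5,i=17
  ####.|#  b30=1 t=4,i=19
  ###.#|.  b29=0 t=0,i=1
  ###..|#  b28=1 t=1,i=17
  ##.##|.  b27=0 t=2,i=16
  ##.#.|.  b26=0 t=0,i=2
  ##..#|#  b25=1 t=1,i=18
  ##...|.  b24=0 t=0,i=7
  #.###|#  b23=1 t=2,i=8
  #.##.|.  b22=0 t=0,i=5
  #.#.#|#  b21=1 t=0,i=3
  #.#..|#  b20=1 t=1,i=8
  #..##|#  b19=1 t=1,i=14
  #..#.|.  b18=0 t=0,i=14
  #...#|#  b17=1 t=1,i=1
  #....|#  b16=1 t=0,i=8
  .####|#  b15=1 t=4,i=18
  .###.|.  b14=0 t=0,i=0
  .##.#|.  b13=0 t=1,i=4
  .##..|#  b12=1 t=0,i=6
  .#.##|#  b11=1 t=0,i=4
  .#.#.|.  b10=0 t=1,i=7
  .#..#|.  b9=0 t=0,i=13
  .#...|#  b8=1 t=0,i=16
  ..###|#  b7=1 t=0,i=21
  ..##.|.  b6=0 t=1,i=3
  ..#.#|#  b5=1 t=2,i=6
  ..#..|#  b4=1 t=0,i=12
  ...##|#  b3=1 t=0,i=20
  ...#.|.  b2=0 t=0,i=11
  ....#|.  b1=0 t=0,i=10
  .....|.  b0=0 t=0,i=9
  bits 11010010101110111001100110111000 = 3535509944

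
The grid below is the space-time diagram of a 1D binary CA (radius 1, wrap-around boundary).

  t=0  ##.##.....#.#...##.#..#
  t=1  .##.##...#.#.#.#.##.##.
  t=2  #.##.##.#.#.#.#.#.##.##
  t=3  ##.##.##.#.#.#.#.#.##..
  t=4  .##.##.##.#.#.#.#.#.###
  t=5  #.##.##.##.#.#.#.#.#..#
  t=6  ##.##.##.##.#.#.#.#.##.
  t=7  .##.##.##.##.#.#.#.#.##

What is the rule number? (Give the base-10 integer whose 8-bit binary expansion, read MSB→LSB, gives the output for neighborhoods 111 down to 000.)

  [7] ### => .  t=0,i=0
  [6] ##. => #  t=0,i=1
  [5] #.# => #  t=0,i=2
  [4] #.. => #  t=0,i=5
  [3] .## => .  t=0,i=3
  [2] .#. => .  t=0,i=10
  [1] ..# => #  t=0,i=9
  [0] ... => .  t=0,i=6
  bits 01110010 = 114

114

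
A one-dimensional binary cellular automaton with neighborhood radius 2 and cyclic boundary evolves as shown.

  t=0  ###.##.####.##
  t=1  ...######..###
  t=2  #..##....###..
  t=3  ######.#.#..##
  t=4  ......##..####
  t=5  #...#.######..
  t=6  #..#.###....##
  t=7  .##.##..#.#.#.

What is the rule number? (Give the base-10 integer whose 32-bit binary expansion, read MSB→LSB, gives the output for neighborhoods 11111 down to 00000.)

  [31] ##### => .  t=0,i=0
  [30] ####. => .  t=0,i=1
  [29] ###.# => .  t=0,i=2
  [28] ###.. => .  t=1,i=8
  [27] ##.## => #  t=0,i=3
  [26] ##.#. => #  t=3,i=6
  [25] ##..# => #  t=1,i=9
  [24] ##... => #  t=1,i=0
  [23] #.### => #  t=0,i=7
  [22] #.##. => #  t=0,i=4
  [21] #.#.# => #  t=3,i=7
  [20] #.#.. => .  t=3,i=9
  [19] #..## => #  t=1,i=10
  [18] #..#. => #  t=2,i=13
  [17] #...# => .  t=1,i=1
  [16] #.... => .  t=2,i=6
  [15] .#### => #  t=0,i=8
  [14] .###. => .  t=1,i=12
  [13] .##.# => #  t=0,i=5
  [12] .##.. => #  t=2,i=4
  [11] .#.## => #  t=5,i=5
  [10] .#.#. => .  t=3,i=8
  [9] .#..# => #  t=2,i=1
  [8] .#... => .  t=5,i=1
  [7] ..### => #  t=1,i=3
  [6] ..##. => #  t=2,i=3
  [5] ..#.# => .  t=5,i=4
  [4] ..#.. => #  t=2,i=0
  [3] ...## => .  t=1,i=2
  [2] ...#. => #  t=5,i=3
  [1] ....# => #  t=2,i=7
  [0] ..... => .  t=4,i=2
  bits 00001111111011001011101011010110 = 267172566

267172566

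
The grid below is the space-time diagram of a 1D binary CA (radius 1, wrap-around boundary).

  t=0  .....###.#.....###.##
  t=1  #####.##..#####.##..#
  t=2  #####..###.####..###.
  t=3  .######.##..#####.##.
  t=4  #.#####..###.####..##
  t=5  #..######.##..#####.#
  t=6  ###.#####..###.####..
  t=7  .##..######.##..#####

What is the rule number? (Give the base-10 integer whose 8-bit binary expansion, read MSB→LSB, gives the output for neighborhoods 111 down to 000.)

211

  ### -> #   bit 7 = 1  t=0,i=6
  ##. -> #   bit 6 = 1  t=0,i=7
  #.# -> .   bit 5 = 0  t=0,i=8
  #.. -> #   bit 4 = 1  t=0,i=0
  .## -> .   bit 3 = 0  t=0,i=5
  .#. -> .   bit 2 = 0  t=0,i=9
  ..# -> #   bit 1 = 1  t=0,i=4
  ... -> #   bit 0 = 1  t=0,i=1
  bits 11010011 = 211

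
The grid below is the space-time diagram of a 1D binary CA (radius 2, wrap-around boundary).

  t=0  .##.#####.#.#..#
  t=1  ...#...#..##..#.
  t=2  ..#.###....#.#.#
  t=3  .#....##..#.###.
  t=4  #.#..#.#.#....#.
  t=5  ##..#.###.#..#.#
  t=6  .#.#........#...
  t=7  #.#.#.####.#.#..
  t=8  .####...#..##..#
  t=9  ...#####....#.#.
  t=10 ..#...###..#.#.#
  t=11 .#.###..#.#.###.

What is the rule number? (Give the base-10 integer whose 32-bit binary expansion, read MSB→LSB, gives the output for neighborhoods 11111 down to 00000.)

  ##### -> .   bit 31 = 0  t=0,i=6
  ####. -> #   bit 30 = 1  t=0,i=7
  ###.# -> .   bit 29 = 0  t=0,i=8
  ###.. -> #   bit 28 = 1  t=2,i=6
  ##.## -> #   bit 27 = 1  t=0,i=3
  ##.#. -> .   bit 26 = 0  t=0,i=9
  ##..# -> .   bit 25 = 0  t=1,i=12
  ##... -> #   bit 24 = 1  t=2,i=7
  #.### -> .   bit 23 = 0  t=0,i=4
  #.##. -> .   bit 22 = 0  t=0,i=1
  #.#.# -> #   bit 21 = 1  t=0,i=10
  #.#.. -> .   bit 20 = 0  t=0,i=12
  #..## -> .   bit 19 = 0  t=1,i=9
  #..#. -> #   bit 18 = 1  t=0,i=14
  #...# -> #   bit 17 = 1  t=1,i=5
  #.... -> .   bit 16 = 0  t=1,i=0
  .#### -> .   bit 15 = 0  t=0,i=5
  .###. -> .   bit 14 = 0  t=2,i=5
  .##.# -> .   bit 13 = 0  t=0,i=2
  .##.. -> #   bit 12 = 1  t=1,i=11
  .#.## -> .   bit 11 = 0  t=0,i=0
  .#.#. -> #   bit 10 = 1  t=0,i=11
  .#..# -> .   bit 9 = 0  t=0,i=13
  .#... -> #   bit 8 = 1  t=1,i=4
  ..### -> .   bit 7 = 0  t=9,i=3
  ..##. -> .   bit 6 = 0  t=1,i=10
  ..#.# -> .   bit 5 = 0  t=0,i=15
  ..#.. -> .   bit 4 = 0  t=1,i=3
  ...## -> #   bit 3 = 1  t=3,i=5
  ...#. -> #   bit 2 = 1  t=1,i=2
  ....# -> .   bit 1 = 0  t=1,i=1
  ..... -> #   bit 0 = 1  t=6,i=6
  bits 01011001001001100001010100001101 = 1495667981

1495667981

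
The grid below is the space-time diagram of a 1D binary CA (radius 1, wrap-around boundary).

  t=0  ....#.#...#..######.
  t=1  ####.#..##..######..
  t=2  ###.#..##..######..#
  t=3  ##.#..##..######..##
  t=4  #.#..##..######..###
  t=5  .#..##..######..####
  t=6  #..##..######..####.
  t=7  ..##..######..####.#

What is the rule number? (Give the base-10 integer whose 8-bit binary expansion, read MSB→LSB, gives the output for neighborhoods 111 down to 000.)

  ### -> #   bit 7 = 1  t=0,i=14
  ##. -> .   bit 6 = 0  t=0,i=18
  #.# -> #   bit 5 = 1  t=0,i=5
  #.. -> .   bit 4 = 0  t=0,i=7
  .## -> #   bit 3 = 1  t=0,i=13
  .#. -> .   bit 2 = 0  t=0,i=4
  ..# -> #   bit 1 = 1  t=0,i=3
  ... -> #   bit 0 = 1  t=0,i=0
  bits 10101011 = 171

171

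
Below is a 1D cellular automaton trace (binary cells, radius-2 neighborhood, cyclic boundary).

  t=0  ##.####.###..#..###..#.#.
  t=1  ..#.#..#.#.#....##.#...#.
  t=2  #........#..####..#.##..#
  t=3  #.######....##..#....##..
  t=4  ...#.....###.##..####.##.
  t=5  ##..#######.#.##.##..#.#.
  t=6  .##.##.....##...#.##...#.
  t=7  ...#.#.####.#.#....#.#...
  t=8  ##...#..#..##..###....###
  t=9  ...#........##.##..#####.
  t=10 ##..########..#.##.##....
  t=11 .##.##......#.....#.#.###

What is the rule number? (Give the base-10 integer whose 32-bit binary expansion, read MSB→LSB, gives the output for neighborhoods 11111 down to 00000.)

237228427

  nb #####: next=.  (t=3,i=4, bit31=0)
  nb ####.: next=.  (t=0,i=5, bit30=0)
  nb ###.#: next=.  (t=0,i=6, bit29=0)
  nb ###..: next=.  (t=0,i=10, bit28=0)
  nb ##.##: next=#  (t=0,i=2, bit27=1)
  nb ##.#.: next=#  (t=1,i=18, bit26=1)
  nb ##..#: next=#  (t=0,i=11, bit25=1)
  nb ##...: next=.  (t=2,i=1, bit24=0)
  nb #.###: next=.  (t=0,i=3, bit23=0)
  nb #.##.: next=.  (t=0,i=0, bit22=0)
  nb #.#.#: next=#  (t=0,i=23, bit21=1)
  nb #.#..: next=.  (t=1,i=4, bit20=0)
  nb #..##: next=.  (t=0,i=15, bit19=0)
  nb #..#.: next=.  (t=0,i=12, bit18=0)
  nb #...#: next=#  (t=1,i=0, bit17=1)
  nb #....: next=#  (t=1,i=13, bit16=1)
  nb .####: next=#  (t=0,i=4, bit15=1)
  nb .###.: next=#  (t=0,i=9, bit14=1)
  nb .##.#: next=.  (t=0,i=1, bit13=0)
  nb .##..: next=#  (t=2,i=0, bit12=1)
  nb .#.##: next=.  (t=0,i=24, bit11=0)
  nb .#.#.: next=.  (t=0,i=22, bit10=0)
  nb .#..#: next=.  (t=0,i=14, bit9=0)
  nb .#...: next=#  (t=1,i=12, bit8=1)
  nb ..###: next=#  (t=0,i=16, bit7=1)
  nb ..##.: next=.  (t=1,i=16, bit6=0)
  nb ..#.#: next=.  (t=0,i=21, bit5=0)
  nb ..#..: next=.  (t=0,i=13, bit4=0)
  nb ...##: next=#  (t=1,i=15, bit3=1)
  nb ...#.: next=.  (t=1,i=1, bit2=0)
  nb ....#: next=#  (t=1,i=14, bit1=1)
  nb .....: next=#  (t=2,i=3, bit0=1)
  bits 00001110001000111101000110001011 = 237228427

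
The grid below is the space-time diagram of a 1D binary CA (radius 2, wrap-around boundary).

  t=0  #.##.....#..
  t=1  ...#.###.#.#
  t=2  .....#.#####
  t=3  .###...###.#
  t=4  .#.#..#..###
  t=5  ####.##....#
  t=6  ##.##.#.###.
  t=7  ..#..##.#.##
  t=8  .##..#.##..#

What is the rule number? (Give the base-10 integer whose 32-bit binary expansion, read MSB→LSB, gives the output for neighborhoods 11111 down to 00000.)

3166016603

  ##### -> #   bit 31 = 1  t=2,i=9
  ####. -> .   bit 30 = 0  t=2,i=10
  ###.# -> #   bit 29 = 1  t=1,i=7
  ###.. -> #   bit 28 = 1  t=2,i=11
  ##.## -> #   bit 27 = 1  t=5,i=4
  ##.#. -> #   bit 26 = 1  t=1,i=8
  ##..# -> .   bit 25 = 0  t=7,i=0
  ##... -> .   bit 24 = 0  t=0,i=4
  #.### -> #   bit 23 = 1  t=1,i=5
  #.##. -> .   bit 22 = 0  t=0,i=2
  #.#.# -> #   bit 21 = 1  t=1,i=9
  #.#.. -> #   bit 20 = 1  t=1,i=11
  #..## -> .   bit 19 = 0  t=4,i=8
  #..#. -> #   bit 18 = 1  t=0,i=11
  #...# -> .   bit 17 = 0  t=1,i=1
  #.... -> #   bit 16 = 1  t=0,i=5
  .#### -> #   bit 15 = 1  t=2,i=8
  .###. -> .   bit 14 = 0  t=1,i=6
  .##.# -> .   bit 13 = 0  t=6,i=1
  .##.. -> #   bit 12 = 1  t=0,i=3
  .#.## -> .   bit 11 = 0  t=0,i=1
  .#.#. -> #   bit 10 = 1  t=1,i=10
  .#..# -> .   bit 9 = 0  t=0,i=10
  .#... -> .   bit 8 = 0  t=1,i=0
  ..### -> .   bit 7 = 0  t=3,i=7
  ..##. -> #   bit 6 = 1  t=7,i=5
  ..#.# -> .   bit 5 = 0  t=0,i=0
  ..#.. -> #   bit 4 = 1  t=0,i=9
  ...## -> #   bit 3 = 1  t=3,i=6
  ...#. -> .   bit 2 = 0  t=0,i=8
  ....# -> #   bit 1 = 1  t=0,i=7
  ..... -> #   bit 0 = 1  t=0,i=6
  bits 10111100101101011001010001011011 = 3166016603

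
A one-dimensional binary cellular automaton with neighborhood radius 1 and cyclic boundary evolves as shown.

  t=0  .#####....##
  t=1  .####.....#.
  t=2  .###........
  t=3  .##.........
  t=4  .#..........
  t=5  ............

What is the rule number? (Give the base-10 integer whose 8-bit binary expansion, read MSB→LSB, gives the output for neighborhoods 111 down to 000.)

  [7] ### => #  t=0,i=2
  [6] ##. => .  t=0,i=5
  [5] #.# => .  t=0,i=0
  [4] #.. => .  t=0,i=6
  [3] .## => #  t=0,i=1
  [2] .#. => .  t=1,i=10
  [1] ..# => .  t=0,i=9
  [0] ... => .  t=0,i=7
  bits 10001000 = 136

136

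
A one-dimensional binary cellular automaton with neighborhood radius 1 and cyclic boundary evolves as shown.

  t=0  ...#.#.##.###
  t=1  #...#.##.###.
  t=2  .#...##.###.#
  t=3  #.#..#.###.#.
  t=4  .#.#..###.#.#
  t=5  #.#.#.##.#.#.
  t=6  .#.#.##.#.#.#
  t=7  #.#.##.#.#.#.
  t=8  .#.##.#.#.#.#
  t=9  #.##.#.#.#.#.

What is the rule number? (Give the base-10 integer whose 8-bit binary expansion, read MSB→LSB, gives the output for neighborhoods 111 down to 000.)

184

  ### -> #   bit 7 = 1  t=0,i=11
  ##. -> .   bit 6 = 0  t=0,i=8
  #.# -> #   bit 5 = 1  t=0,i=4
  #.. -> #   bit 4 = 1  t=0,i=0
  .## -> #   bit 3 = 1  t=0,i=7
  .#. -> .   bit 2 = 0  t=0,i=3
  ..# -> .   bit 1 = 0  t=0,i=2
  ... -> .   bit 0 = 0  t=0,i=1
  bits 10111000 = 184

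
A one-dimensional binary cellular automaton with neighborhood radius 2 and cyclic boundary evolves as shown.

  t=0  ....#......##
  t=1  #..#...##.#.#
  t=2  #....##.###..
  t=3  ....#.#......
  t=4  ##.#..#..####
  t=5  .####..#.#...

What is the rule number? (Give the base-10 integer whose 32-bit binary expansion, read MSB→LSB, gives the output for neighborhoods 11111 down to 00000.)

624046733

  [31] ##### => .  t=4,i=11
  [30] ####. => .  t=4,i=0
  [29] ###.# => #  t=4,i=1
  [28] ###.. => .  t=2,i=10
  [27] ##.## => .  t=2,i=7
  [26] ##.#. => #  t=1,i=9
  [25] ##..# => .  t=1,i=1
  [24] ##... => #  t=0,i=0
  [23] #.### => .  t=2,i=8
  [22] #.##. => .  t=1,i=12
  [21] #.#.# => #  t=1,i=10
  [20] #.#.. => #  t=3,i=6
  [19] #..## => .  t=4,i=8
  [18] #..#. => .  t=1,i=2
  [17] #...# => #  t=1,i=5
  [16] #.... => .  t=0,i=1
  [15] .#### => .  t=4,i=10
  [14] .###. => .  t=2,i=9
  [13] .##.# => #  t=1,i=8
  [12] .##.. => #  t=0,i=12
  [11] .#.## => .  t=1,i=11
  [10] .#.#. => .  t=3,i=5
  [9] .#..# => #  t=4,i=4
  [8] .#... => .  t=0,i=5
  [7] ..### => #  t=4,i=9
  [6] ..##. => .  t=0,i=11
  [5] ..#.# => .  t=3,i=4
  [4] ..#.. => .  t=0,i=4
  [3] ...## => #  t=0,i=10
  [2] ...#. => #  t=0,i=3
  [1] ....# => .  t=0,i=2
  [0] ..... => #  t=0,i=7
  bits 00100101001100100011001010001101 = 624046733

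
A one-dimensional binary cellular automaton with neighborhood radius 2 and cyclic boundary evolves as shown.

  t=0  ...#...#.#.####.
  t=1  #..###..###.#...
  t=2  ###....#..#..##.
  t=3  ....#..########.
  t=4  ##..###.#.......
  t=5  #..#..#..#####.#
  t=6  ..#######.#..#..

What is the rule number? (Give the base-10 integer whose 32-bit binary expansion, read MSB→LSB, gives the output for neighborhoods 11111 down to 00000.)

  nb #####: next=.  (t=3,i=9, bit31=0)
  nb ####.: next=.  (t=0,i=13, bit30=0)
  nb ###.#: next=#  (t=1,i=10, bit29=1)
  nb ###..: next=.  (t=0,i=14, bit28=0)
  nb ##.##: next=.  (t=2,i=15, bit27=0)
  nb ##.#.: next=.  (t=1,i=11, bit26=0)
  nb ##..#: next=.  (t=1,i=6, bit25=0)
  nb ##...: next=.  (t=0,i=15, bit24=0)
  nb #.###: next=.  (t=0,i=11, bit23=0)
  nb #.##.: next=.  (t=5,i=15, bit22=0)
  nb #.#.#: next=#  (t=0,i=9, bit21=1)
  nb #.#..: next=.  (t=1,i=12, bit20=0)
  nb #..##: next=#  (t=1,i=2, bit19=1)
  nb #..#.: next=#  (t=2,i=9, bit18=1)
  nb #...#: next=#  (t=0,i=5, bit17=1)
  nb #....: next=#  (t=0,i=0, bit16=1)
  nb .####: next=#  (t=0,i=12, bit15=1)
  nb .###.: next=.  (t=1,i=4, bit14=0)
  nb .##.#: next=#  (t=2,i=14, bit13=1)
  nb .##..: next=.  (t=4,i=1, bit12=0)
  nb .#.##: next=#  (t=0,i=10, bit11=1)
  nb .#.#.: next=#  (t=0,i=8, bit10=1)
  nb .#..#: next=#  (t=1,i=1, bit9=1)
  nb .#...: next=#  (t=0,i=4, bit8=1)
  nb ..###: next=.  (t=1,i=3, bit7=0)
  nb ..##.: next=#  (t=2,i=13, bit6=1)
  nb ..#.#: next=.  (t=0,i=7, bit5=0)
  nb ..#..: next=#  (t=0,i=3, bit4=1)
  nb ...##: next=#  (t=4,i=15, bit3=1)
  nb ...#.: next=.  (t=0,i=2, bit2=0)
  nb ....#: next=.  (t=0,i=1, bit1=0)
  nb .....: next=#  (t=3,i=1, bit0=1)
  bits 00100000001011111010111101011001 = 539995993

539995993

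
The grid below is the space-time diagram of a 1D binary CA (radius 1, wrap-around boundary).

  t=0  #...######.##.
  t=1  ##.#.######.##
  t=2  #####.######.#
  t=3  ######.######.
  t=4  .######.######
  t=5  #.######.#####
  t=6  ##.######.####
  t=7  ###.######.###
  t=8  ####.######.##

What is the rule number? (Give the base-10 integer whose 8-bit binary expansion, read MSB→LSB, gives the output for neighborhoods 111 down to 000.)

246

  ### -> #   bit 7 = 1  t=0,i=5
  ##. -> #   bit 6 = 1  t=0,i=9
  #.# -> #   bit 5 = 1  t=0,i=10
  #.. -> #   bit 4 = 1  t=0,i=1
  .## -> .   bit 3 = 0  t=0,i=4
  .#. -> #   bit 2 = 1  t=0,i=0
  ..# -> #   bit 1 = 1  t=0,i=3
  ... -> .   bit 0 = 0  t=0,i=2
  bits 11110110 = 246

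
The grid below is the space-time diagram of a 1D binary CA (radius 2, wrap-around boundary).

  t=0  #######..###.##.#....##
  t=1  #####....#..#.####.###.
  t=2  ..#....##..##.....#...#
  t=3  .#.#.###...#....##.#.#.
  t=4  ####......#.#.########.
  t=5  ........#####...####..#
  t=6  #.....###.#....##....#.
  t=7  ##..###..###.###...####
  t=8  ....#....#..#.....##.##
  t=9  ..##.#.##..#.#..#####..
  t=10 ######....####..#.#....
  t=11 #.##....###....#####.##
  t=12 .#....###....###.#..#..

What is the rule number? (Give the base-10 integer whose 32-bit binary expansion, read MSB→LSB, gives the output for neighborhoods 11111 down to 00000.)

2352227822

  ##### -> #   bit 31 = 1  t=0,i=0
  ####. -> .   bit 30 = 0  t=0,i=5
  ###.# -> .   bit 29 = 0  t=0,i=11
  ###.. -> .   bit 28 = 0  t=0,i=6
  ##.## -> #   bit 27 = 1  t=0,i=12
  ##.#. -> #   bit 26 = 1  t=0,i=15
  ##..# -> .   bit 25 = 0  t=0,i=7
  ##... -> .   bit 24 = 0  t=1,i=5
  #.### -> .   bit 23 = 0  t=1,i=0
  #.##. -> .   bit 22 = 0  t=0,i=13
  #.#.# -> #   bit 21 = 1  t=3,i=3
  #.#.. -> #   bit 20 = 1  t=0,i=16
  #..## -> .   bit 19 = 0  t=0,i=8
  #..#. -> #   bit 18 = 1  t=1,i=11
  #...# -> .   bit 17 = 0  t=2,i=20
  #.... -> .   bit 16 = 0  t=0,i=18
  .#### -> .   bit 15 = 0  t=0,i=22
  .###. -> .   bit 14 = 0  t=0,i=10
  .##.# -> #   bit 13 = 1  t=0,i=14
  .##.. -> .   bit 12 = 0  t=2,i=8
  .#.## -> .   bit 11 = 0  t=1,i=13
  .#.#. -> #   bit 10 = 1  t=3,i=2
  .#..# -> .   bit 9 = 0  t=1,i=10
  .#... -> #   bit 8 = 1  t=0,i=17
  ..### -> #   bit 7 = 1  t=0,i=9
  ..##. -> #   bit 6 = 1  t=2,i=7
  ..#.# -> #   bit 5 = 1  t=1,i=12
  ..#.. -> .   bit 4 = 0  t=1,i=9
  ...## -> #   bit 3 = 1  t=0,i=20
  ...#. -> #   bit 2 = 1  t=1,i=8
  ....# -> #   bit 1 = 1  t=0,i=19
  ..... -> .   bit 0 = 0  t=2,i=15
  bits 10001100001101000010010111101110 = 2352227822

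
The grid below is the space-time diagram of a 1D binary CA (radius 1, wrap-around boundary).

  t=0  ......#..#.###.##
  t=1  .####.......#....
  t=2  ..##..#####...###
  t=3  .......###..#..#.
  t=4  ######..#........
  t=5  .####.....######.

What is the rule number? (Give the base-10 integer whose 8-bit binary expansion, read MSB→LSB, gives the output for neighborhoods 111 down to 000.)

  ###|#  b7=1 t=0,i=12
  ##.|.  b6=0 t=0,i=13
  #.#|.  b5=0 t=0,i=10
  #..|.  b4=0 t=0,i=0
  .##|.  b3=0 t=0,i=11
  .#.|.  b2=0 t=0,i=6
  ..#|.  b1=0 t=0,i=5
  ...|#  b0=1 t=0,i=1
  bits 10000001 = 129

129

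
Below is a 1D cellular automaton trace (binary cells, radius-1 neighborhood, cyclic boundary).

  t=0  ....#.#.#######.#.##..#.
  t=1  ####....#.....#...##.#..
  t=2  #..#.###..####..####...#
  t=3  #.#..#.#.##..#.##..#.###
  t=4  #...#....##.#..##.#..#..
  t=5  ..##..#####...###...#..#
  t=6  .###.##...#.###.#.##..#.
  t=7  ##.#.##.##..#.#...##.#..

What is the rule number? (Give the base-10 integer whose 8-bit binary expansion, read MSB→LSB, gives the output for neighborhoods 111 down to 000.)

75

  nb ###: next=.  (t=0,i=9, bit7=0)
  nb ##.: next=#  (t=0,i=14, bit6=1)
  nb #.#: next=.  (t=0,i=5, bit5=0)
  nb #..: next=.  (t=0,i=20, bit4=0)
  nb .##: next=#  (t=0,i=8, bit3=1)
  nb .#.: next=.  (t=0,i=4, bit2=0)
  nb ..#: next=#  (t=0,i=3, bit1=1)
  nb ...: next=#  (t=0,i=0, bit0=1)
  bits 01001011 = 75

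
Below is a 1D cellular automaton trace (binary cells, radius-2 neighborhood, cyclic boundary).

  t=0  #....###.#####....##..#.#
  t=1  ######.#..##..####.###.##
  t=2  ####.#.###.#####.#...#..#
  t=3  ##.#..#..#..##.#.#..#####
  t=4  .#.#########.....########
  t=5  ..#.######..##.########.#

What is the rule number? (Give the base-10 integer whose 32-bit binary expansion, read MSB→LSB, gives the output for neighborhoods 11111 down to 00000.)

2740820638

  nb #####: next=#  (t=0,i=11, bit31=1)
  nb ####.: next=.  (t=0,i=12, bit30=0)
  nb ###.#: next=#  (t=0,i=7, bit29=1)
  nb ###..: next=.  (t=0,i=13, bit28=0)
  nb ##.##: next=.  (t=0,i=8, bit27=0)
  nb ##.#.: next=.  (t=1,i=6, bit26=0)
  nb ##..#: next=#  (t=0,i=20, bit25=1)
  nb ##...: next=#  (t=0,i=1, bit24=1)
  nb #.###: next=.  (t=0,i=9, bit23=0)
  nb #.##.: next=#  (t=0,i=24, bit22=1)
  nb #.#.#: next=.  (t=2,i=5, bit21=0)
  nb #.#..: next=#  (t=1,i=7, bit20=1)
  nb #..##: next=#  (t=1,i=9, bit19=1)
  nb #..#.: next=#  (t=0,i=21, bit18=1)
  nb #...#: next=.  (t=2,i=19, bit17=0)
  nb #....: next=#  (t=0,i=2, bit16=1)
  nb .####: next=#  (t=0,i=10, bit15=1)
  nb .###.: next=.  (t=0,i=6, bit14=0)
  nb .##.#: next=.  (t=3,i=13, bit13=0)
  nb .##..: next=#  (t=0,i=0, bit12=1)
  nb .#.##: next=#  (t=0,i=23, bit11=1)
  nb .#.#.: next=.  (t=3,i=16, bit10=0)
  nb .#..#: next=#  (t=1,i=8, bit9=1)
  nb .#...: next=.  (t=2,i=18, bit8=0)
  nb ..###: next=#  (t=0,i=5, bit7=1)
  nb ..##.: next=.  (t=0,i=18, bit6=0)
  nb ..#.#: next=.  (t=0,i=22, bit5=0)
  nb ..#..: next=#  (t=2,i=21, bit4=1)
  nb ...##: next=#  (t=0,i=4, bit3=1)
  nb ...#.: next=#  (t=2,i=20, bit2=1)
  nb ....#: next=#  (t=0,i=3, bit1=1)
  nb .....: next=.  (t=4,i=14, bit0=0)
  bits 10100011010111011001101010011110 = 2740820638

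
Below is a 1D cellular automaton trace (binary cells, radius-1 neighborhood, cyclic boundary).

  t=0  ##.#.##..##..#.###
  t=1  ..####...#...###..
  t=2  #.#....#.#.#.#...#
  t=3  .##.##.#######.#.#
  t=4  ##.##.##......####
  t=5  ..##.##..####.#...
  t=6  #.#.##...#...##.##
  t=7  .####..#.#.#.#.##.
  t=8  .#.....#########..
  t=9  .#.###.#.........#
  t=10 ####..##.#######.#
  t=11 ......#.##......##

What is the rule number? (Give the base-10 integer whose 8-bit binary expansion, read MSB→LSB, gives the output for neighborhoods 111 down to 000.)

45

  ###|.  b7=0 t=0,i=0
  ##.|.  b6=0 t=0,i=1
  #.#|#  b5=1 t=0,i=2
  #..|.  b4=0 t=0,i=7
  .##|#  b3=1 t=0,i=5
  .#.|#  b2=1 t=0,i=3
  ..#|.  b1=0 t=0,i=8
  ...|#  b0=1 t=1,i=0
  bits 00101101 = 45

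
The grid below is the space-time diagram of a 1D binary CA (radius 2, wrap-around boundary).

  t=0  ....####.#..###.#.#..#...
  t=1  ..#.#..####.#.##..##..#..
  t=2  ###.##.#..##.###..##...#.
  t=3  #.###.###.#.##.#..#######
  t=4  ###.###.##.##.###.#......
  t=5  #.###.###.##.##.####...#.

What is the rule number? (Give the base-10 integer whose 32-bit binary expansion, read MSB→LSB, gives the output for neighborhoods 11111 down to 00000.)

  ##### -> .   bit 31 = 0  t=3,i=20
  ####. -> .   bit 30 = 0  t=0,i=6
  ###.# -> #   bit 29 = 1  t=0,i=7
  ###.. -> #   bit 28 = 1  t=2,i=15
  ##.## -> #   bit 27 = 1  t=2,i=3
  ##.#. -> #   bit 26 = 1  t=0,i=8
  ##..# -> .   bit 25 = 0  t=1,i=16
  ##... -> #   bit 24 = 1  t=2,i=20
  #.### -> #   bit 23 = 1  t=2,i=0
  #.##. -> #   bit 22 = 1  t=1,i=14
  #.#.# -> .   bit 21 = 0  t=0,i=16
  #.#.. -> #   bit 20 = 1  t=0,i=9
  #..## -> .   bit 19 = 0  t=0,i=11
  #..#. -> .   bit 18 = 0  t=0,i=20
  #...# -> #   bit 17 = 1  t=2,i=21
  #.... -> .   bit 16 = 0  t=0,i=23
  .#### -> .   bit 15 = 0  t=0,i=5
  .###. -> .   bit 14 = 0  t=0,i=13
  .##.# -> .   bit 13 = 0  t=2,i=5
  .##.. -> #   bit 12 = 1  t=1,i=15
  .#.## -> #   bit 11 = 1  t=1,i=13
  .#.#. -> .   bit 10 = 0  t=0,i=17
  .#..# -> #   bit 9 = 1  t=0,i=10
  .#... -> #   bit 8 = 1  t=0,i=22
  ..### -> #   bit 7 = 1  t=0,i=4
  ..##. -> #   bit 6 = 1  t=1,i=18
  ..#.# -> #   bit 5 = 1  t=1,i=2
  ..#.. -> .   bit 4 = 0  t=0,i=21
  ...## -> .   bit 3 = 0  t=0,i=3
  ...#. -> #   bit 2 = 1  t=1,i=1
  ....# -> #   bit 1 = 1  t=0,i=2
  ..... -> .   bit 0 = 0  t=0,i=0
  bits 00111101110100100001101111100110 = 1037179878

1037179878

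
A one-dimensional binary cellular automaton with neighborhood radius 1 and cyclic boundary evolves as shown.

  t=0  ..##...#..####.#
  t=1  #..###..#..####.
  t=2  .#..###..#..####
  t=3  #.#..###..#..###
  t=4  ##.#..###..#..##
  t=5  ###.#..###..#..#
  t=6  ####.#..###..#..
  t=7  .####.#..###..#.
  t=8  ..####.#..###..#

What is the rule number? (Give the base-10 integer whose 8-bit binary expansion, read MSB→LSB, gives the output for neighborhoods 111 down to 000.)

  nb ###: next=#  (t=0,i=11, bit7=1)
  nb ##.: next=#  (t=0,i=3, bit6=1)
  nb #.#: next=#  (t=0,i=14, bit5=1)
  nb #..: next=#  (t=0,i=0, bit4=1)
  nb .##: next=.  (t=0,i=2, bit3=0)
  nb .#.: next=.  (t=0,i=7, bit2=0)
  nb ..#: next=.  (t=0,i=1, bit1=0)
  nb ...: next=#  (t=0,i=5, bit0=1)
  bits 11110001 = 241

241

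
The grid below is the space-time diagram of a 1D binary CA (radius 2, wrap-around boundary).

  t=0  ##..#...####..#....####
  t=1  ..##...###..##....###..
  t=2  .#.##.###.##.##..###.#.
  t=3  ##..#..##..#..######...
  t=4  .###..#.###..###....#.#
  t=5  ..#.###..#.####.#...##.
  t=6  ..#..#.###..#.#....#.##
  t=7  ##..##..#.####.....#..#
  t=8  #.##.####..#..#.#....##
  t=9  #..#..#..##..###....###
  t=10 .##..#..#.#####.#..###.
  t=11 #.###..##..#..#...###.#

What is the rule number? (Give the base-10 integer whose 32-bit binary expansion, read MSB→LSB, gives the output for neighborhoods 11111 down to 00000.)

588051625

  ##### -> .   bit 31 = 0  t=0,i=21
  ####. -> .   bit 30 = 0  t=0,i=0
  ###.# -> #   bit 29 = 1  t=2,i=8
  ###.. -> .   bit 28 = 0  t=0,i=1
  ##.## -> .   bit 27 = 0  t=2,i=5
  ##.#. -> .   bit 26 = 0  t=2,i=20
  ##..# -> #   bit 25 = 1  t=0,i=2
  ##... -> #   bit 24 = 1  t=1,i=4
  #.### -> .   bit 23 = 0  t=2,i=6
  #.##. -> .   bit 22 = 0  t=2,i=3
  #.#.# -> .   bit 21 = 0  t=4,i=22
  #.#.. -> .   bit 20 = 0  t=2,i=21
  #..## -> #   bit 19 = 1  t=1,i=11
  #..#. -> #   bit 18 = 1  t=0,i=3
  #...# -> .   bit 17 = 0  t=0,i=6
  #.... -> .   bit 16 = 0  t=0,i=16
  .#### -> #   bit 15 = 1  t=0,i=9
  .###. -> #   bit 14 = 1  t=1,i=8
  .##.# -> #   bit 13 = 1  t=2,i=4
  .##.. -> #   bit 12 = 1  t=1,i=3
  .#.## -> .   bit 11 = 0  t=2,i=2
  .#.#. -> #   bit 10 = 1  t=4,i=21
  .#..# -> .   bit 9 = 0  t=2,i=22
  .#... -> .   bit 8 = 0  t=0,i=5
  ..### -> #   bit 7 = 1  t=0,i=8
  ..##. -> .   bit 6 = 0  t=1,i=2
  ..#.# -> #   bit 5 = 1  t=2,i=1
  ..#.. -> .   bit 4 = 0  t=0,i=4
  ...## -> #   bit 3 = 1  t=0,i=7
  ...#. -> .   bit 2 = 0  t=4,i=19
  ....# -> .   bit 1 = 0  t=0,i=17
  ..... -> #   bit 0 = 1  t=7,i=16
  bits 00100011000011001111010010101001 = 588051625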